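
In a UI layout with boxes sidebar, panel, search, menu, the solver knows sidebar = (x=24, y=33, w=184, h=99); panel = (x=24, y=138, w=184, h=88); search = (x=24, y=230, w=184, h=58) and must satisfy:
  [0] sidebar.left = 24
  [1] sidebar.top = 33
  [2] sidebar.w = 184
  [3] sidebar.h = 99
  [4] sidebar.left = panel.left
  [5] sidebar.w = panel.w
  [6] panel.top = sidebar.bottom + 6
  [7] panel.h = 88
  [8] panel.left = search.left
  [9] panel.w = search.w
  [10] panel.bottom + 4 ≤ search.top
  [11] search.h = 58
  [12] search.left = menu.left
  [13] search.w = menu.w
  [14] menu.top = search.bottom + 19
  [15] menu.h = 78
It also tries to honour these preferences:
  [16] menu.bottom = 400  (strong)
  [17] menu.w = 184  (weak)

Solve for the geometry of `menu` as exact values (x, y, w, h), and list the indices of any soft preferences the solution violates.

menu = (x=24, y=307, w=184, h=78)
violated soft preferences: 16

1. menu.x = 24  [search.left = menu.left]
2. menu.w = 184  [search.w = menu.w]
3. menu.y = 307  [menu.top = search.bottom + 19]
4. menu.h = 78  [menu.h = 78]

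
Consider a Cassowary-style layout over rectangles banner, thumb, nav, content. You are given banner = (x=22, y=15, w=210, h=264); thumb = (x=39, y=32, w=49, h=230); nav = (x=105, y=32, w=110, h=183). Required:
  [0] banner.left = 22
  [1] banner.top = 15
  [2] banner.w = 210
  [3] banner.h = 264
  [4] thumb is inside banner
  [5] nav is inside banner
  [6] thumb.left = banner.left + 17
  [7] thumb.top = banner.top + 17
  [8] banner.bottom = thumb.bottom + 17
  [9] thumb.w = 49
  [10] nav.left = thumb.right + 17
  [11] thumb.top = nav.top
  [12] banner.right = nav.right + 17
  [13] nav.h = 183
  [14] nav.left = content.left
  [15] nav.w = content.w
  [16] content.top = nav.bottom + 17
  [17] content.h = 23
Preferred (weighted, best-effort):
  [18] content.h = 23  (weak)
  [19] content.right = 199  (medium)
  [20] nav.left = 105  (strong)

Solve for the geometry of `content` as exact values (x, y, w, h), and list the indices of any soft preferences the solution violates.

content = (x=105, y=232, w=110, h=23)
violated soft preferences: 19

1. content.x = 105  [nav.left = content.left]
2. content.w = 110  [nav.w = content.w]
3. content.y = 232  [content.top = nav.bottom + 17]
4. content.h = 23  [content.h = 23]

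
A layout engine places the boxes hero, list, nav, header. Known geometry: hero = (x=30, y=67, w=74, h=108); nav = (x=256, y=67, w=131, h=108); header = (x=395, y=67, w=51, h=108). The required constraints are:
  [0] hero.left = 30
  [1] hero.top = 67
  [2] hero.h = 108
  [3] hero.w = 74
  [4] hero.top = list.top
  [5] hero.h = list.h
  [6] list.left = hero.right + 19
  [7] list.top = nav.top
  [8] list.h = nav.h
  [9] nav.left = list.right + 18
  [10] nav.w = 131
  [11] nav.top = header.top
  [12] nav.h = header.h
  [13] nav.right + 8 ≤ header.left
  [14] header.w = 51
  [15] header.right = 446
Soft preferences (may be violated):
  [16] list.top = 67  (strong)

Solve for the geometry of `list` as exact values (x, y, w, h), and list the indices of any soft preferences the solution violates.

list = (x=123, y=67, w=115, h=108)
violated soft preferences: none

1. list.y = 67  [hero.top = list.top]
2. list.h = 108  [hero.h = list.h]
3. list.x = 123  [list.left = hero.right + 19]
4. list.w = 115  [nav.left = list.right + 18]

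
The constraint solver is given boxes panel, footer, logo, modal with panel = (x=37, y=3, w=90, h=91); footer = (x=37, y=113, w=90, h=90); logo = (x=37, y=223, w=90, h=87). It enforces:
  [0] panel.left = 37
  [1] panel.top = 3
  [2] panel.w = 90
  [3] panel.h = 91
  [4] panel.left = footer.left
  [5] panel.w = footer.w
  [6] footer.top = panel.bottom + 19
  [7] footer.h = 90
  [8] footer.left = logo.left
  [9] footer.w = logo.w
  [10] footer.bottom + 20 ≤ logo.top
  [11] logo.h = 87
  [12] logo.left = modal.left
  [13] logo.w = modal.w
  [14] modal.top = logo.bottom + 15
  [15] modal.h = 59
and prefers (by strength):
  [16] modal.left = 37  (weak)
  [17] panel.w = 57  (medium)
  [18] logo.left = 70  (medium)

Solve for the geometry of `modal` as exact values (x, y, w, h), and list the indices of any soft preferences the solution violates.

modal = (x=37, y=325, w=90, h=59)
violated soft preferences: 17, 18

1. modal.x = 37  [logo.left = modal.left]
2. modal.w = 90  [logo.w = modal.w]
3. modal.y = 325  [modal.top = logo.bottom + 15]
4. modal.h = 59  [modal.h = 59]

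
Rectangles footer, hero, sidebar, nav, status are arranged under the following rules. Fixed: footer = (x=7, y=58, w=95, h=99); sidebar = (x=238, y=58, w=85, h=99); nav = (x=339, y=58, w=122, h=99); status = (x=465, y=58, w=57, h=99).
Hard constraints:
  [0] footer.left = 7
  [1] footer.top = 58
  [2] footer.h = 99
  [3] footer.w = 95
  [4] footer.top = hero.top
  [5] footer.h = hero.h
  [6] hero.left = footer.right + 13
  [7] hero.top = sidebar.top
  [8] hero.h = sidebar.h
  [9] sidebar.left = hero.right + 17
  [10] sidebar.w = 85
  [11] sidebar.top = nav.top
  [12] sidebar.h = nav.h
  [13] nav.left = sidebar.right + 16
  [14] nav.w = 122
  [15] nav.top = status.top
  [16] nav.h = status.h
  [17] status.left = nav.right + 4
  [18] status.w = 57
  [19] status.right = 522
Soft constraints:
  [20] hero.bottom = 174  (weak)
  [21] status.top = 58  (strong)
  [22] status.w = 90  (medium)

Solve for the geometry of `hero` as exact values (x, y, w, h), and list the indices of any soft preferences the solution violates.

1. hero.y = 58  [footer.top = hero.top]
2. hero.h = 99  [footer.h = hero.h]
3. hero.x = 115  [hero.left = footer.right + 13]
4. hero.w = 106  [sidebar.left = hero.right + 17]

hero = (x=115, y=58, w=106, h=99)
violated soft preferences: 20, 22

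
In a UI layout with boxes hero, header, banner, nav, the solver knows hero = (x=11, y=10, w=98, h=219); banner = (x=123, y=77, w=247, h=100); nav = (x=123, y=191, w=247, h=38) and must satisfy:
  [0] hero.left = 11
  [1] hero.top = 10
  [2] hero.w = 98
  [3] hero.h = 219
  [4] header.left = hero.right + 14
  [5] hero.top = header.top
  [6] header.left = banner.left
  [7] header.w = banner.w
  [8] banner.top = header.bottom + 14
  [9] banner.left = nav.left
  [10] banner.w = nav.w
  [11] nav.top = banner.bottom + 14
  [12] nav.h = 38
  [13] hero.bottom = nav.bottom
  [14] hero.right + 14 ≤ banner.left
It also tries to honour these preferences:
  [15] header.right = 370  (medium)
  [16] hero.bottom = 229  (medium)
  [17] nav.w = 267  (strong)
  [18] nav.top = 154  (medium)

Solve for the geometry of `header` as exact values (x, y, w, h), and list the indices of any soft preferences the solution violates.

header = (x=123, y=10, w=247, h=53)
violated soft preferences: 17, 18

1. header.x = 123  [header.left = hero.right + 14]
2. header.y = 10  [hero.top = header.top]
3. header.w = 247  [header.w = banner.w]
4. header.h = 53  [banner.top = header.bottom + 14]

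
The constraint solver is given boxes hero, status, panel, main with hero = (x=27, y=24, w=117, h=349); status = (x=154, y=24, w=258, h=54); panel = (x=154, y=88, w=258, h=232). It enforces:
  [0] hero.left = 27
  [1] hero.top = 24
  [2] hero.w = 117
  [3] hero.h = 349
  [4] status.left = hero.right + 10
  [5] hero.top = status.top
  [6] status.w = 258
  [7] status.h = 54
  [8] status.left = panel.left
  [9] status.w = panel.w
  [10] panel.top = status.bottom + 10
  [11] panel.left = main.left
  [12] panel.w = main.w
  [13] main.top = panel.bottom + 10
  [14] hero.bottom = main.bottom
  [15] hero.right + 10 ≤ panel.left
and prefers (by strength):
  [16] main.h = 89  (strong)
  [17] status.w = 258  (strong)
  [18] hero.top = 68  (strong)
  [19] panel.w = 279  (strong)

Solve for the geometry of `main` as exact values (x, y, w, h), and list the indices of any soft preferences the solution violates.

main = (x=154, y=330, w=258, h=43)
violated soft preferences: 16, 18, 19

1. main.x = 154  [panel.left = main.left]
2. main.w = 258  [panel.w = main.w]
3. main.y = 330  [main.top = panel.bottom + 10]
4. main.h = 43  [hero.bottom = main.bottom]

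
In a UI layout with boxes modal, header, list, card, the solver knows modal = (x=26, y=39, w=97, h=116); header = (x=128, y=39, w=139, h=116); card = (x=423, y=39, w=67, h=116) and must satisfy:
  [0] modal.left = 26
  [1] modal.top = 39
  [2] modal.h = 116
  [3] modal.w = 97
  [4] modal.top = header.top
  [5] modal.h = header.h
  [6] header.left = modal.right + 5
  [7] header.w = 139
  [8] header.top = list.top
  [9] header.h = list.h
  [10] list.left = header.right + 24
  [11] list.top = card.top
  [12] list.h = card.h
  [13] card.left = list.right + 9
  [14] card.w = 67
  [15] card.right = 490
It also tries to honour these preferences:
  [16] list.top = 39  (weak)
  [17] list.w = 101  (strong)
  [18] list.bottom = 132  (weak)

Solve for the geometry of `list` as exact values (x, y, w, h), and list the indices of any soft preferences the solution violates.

1. list.y = 39  [header.top = list.top]
2. list.h = 116  [header.h = list.h]
3. list.x = 291  [list.left = header.right + 24]
4. list.w = 123  [card.left = list.right + 9]

list = (x=291, y=39, w=123, h=116)
violated soft preferences: 17, 18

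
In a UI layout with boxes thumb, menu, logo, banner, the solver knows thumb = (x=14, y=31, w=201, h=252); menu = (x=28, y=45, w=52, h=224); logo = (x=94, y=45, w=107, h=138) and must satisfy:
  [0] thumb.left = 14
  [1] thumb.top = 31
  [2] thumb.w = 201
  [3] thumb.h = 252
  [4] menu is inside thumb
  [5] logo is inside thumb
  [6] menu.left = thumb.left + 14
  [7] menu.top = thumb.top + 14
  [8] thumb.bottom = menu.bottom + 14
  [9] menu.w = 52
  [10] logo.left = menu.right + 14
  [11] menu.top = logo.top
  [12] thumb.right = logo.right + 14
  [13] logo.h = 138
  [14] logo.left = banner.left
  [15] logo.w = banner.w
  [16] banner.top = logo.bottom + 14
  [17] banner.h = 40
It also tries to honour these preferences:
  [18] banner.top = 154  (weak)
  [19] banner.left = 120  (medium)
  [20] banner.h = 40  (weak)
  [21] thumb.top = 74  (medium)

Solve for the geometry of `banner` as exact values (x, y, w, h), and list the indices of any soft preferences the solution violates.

1. banner.x = 94  [logo.left = banner.left]
2. banner.w = 107  [logo.w = banner.w]
3. banner.y = 197  [banner.top = logo.bottom + 14]
4. banner.h = 40  [banner.h = 40]

banner = (x=94, y=197, w=107, h=40)
violated soft preferences: 18, 19, 21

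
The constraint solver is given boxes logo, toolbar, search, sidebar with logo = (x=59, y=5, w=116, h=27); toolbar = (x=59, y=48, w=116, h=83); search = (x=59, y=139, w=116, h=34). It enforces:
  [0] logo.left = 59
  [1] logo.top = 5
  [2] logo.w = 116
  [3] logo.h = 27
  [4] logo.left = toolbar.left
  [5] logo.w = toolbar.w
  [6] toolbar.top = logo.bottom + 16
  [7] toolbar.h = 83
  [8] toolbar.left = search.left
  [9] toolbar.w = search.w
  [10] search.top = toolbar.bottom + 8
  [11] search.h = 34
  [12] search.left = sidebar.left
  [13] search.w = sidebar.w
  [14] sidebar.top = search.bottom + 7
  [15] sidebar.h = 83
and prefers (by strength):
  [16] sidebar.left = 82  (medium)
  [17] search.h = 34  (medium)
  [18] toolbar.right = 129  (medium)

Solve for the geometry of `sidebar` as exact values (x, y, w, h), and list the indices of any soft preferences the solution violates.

sidebar = (x=59, y=180, w=116, h=83)
violated soft preferences: 16, 18

1. sidebar.x = 59  [search.left = sidebar.left]
2. sidebar.w = 116  [search.w = sidebar.w]
3. sidebar.y = 180  [sidebar.top = search.bottom + 7]
4. sidebar.h = 83  [sidebar.h = 83]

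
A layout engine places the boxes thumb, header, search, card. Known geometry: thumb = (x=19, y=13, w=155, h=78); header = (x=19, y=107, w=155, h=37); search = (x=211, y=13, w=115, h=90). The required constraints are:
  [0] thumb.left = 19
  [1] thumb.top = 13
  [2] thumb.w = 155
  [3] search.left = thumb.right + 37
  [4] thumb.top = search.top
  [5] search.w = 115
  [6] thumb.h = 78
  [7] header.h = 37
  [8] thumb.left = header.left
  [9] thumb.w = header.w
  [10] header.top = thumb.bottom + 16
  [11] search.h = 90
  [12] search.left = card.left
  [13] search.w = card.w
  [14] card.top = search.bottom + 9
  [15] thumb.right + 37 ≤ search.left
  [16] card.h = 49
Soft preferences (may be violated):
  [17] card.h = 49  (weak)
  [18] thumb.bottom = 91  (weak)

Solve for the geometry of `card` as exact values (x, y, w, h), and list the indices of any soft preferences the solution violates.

1. card.x = 211  [search.left = card.left]
2. card.w = 115  [search.w = card.w]
3. card.y = 112  [card.top = search.bottom + 9]
4. card.h = 49  [card.h = 49]

card = (x=211, y=112, w=115, h=49)
violated soft preferences: none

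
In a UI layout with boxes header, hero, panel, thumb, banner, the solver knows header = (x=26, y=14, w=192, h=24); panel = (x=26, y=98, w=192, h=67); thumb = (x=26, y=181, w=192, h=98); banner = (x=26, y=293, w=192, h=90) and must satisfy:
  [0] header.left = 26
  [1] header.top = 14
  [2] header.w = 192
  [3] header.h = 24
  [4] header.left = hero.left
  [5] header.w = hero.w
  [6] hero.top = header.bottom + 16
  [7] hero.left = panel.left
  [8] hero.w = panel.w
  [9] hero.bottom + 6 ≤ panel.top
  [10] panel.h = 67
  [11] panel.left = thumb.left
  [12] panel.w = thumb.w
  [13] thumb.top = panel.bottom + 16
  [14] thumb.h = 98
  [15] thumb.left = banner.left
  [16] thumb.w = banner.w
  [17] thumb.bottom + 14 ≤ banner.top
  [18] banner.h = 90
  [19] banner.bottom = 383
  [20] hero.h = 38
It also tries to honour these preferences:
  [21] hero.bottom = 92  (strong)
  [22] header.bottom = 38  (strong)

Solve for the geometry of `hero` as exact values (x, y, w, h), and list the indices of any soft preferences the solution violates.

hero = (x=26, y=54, w=192, h=38)
violated soft preferences: none

1. hero.x = 26  [header.left = hero.left]
2. hero.w = 192  [header.w = hero.w]
3. hero.y = 54  [hero.top = header.bottom + 16]
4. hero.h = 38  [hero.h = 38]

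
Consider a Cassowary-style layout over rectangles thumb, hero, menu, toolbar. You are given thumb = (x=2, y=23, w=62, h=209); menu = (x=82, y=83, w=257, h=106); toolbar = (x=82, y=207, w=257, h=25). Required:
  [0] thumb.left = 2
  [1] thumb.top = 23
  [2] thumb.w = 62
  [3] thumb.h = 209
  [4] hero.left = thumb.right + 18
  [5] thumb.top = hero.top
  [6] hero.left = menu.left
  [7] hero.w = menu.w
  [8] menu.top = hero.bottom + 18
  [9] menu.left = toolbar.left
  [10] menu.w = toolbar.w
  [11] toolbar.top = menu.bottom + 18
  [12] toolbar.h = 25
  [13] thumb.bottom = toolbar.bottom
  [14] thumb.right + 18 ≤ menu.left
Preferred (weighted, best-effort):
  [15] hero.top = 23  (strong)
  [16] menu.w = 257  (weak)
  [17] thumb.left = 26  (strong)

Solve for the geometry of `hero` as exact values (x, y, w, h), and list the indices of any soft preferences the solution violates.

hero = (x=82, y=23, w=257, h=42)
violated soft preferences: 17

1. hero.x = 82  [hero.left = thumb.right + 18]
2. hero.y = 23  [thumb.top = hero.top]
3. hero.w = 257  [hero.w = menu.w]
4. hero.h = 42  [menu.top = hero.bottom + 18]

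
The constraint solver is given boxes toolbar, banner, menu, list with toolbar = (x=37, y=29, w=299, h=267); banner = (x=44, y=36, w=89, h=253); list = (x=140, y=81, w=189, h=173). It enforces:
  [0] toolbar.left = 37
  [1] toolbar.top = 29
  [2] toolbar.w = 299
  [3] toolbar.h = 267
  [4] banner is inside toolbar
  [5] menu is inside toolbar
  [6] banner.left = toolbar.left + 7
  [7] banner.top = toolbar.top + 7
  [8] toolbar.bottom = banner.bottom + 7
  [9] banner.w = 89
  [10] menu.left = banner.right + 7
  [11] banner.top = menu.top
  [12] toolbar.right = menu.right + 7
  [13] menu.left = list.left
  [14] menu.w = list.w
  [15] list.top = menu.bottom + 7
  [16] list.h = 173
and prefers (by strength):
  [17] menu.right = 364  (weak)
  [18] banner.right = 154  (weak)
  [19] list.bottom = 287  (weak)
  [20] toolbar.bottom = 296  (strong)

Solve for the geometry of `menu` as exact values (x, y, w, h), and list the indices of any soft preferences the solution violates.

menu = (x=140, y=36, w=189, h=38)
violated soft preferences: 17, 18, 19

1. menu.x = 140  [menu.left = banner.right + 7]
2. menu.y = 36  [banner.top = menu.top]
3. menu.w = 189  [toolbar.right = menu.right + 7]
4. menu.h = 38  [list.top = menu.bottom + 7]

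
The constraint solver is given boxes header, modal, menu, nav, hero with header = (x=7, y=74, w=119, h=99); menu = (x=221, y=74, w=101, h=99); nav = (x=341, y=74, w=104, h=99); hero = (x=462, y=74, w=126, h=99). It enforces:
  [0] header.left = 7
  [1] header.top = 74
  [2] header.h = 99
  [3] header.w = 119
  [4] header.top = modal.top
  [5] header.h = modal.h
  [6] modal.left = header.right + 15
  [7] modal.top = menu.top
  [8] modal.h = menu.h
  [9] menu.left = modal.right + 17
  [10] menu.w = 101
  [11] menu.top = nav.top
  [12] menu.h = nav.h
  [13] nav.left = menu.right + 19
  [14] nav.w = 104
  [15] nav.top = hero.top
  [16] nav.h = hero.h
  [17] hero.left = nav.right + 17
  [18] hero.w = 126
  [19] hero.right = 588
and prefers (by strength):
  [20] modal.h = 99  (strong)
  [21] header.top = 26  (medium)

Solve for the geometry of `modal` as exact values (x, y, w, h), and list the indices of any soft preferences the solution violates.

1. modal.y = 74  [header.top = modal.top]
2. modal.h = 99  [header.h = modal.h]
3. modal.x = 141  [modal.left = header.right + 15]
4. modal.w = 63  [menu.left = modal.right + 17]

modal = (x=141, y=74, w=63, h=99)
violated soft preferences: 21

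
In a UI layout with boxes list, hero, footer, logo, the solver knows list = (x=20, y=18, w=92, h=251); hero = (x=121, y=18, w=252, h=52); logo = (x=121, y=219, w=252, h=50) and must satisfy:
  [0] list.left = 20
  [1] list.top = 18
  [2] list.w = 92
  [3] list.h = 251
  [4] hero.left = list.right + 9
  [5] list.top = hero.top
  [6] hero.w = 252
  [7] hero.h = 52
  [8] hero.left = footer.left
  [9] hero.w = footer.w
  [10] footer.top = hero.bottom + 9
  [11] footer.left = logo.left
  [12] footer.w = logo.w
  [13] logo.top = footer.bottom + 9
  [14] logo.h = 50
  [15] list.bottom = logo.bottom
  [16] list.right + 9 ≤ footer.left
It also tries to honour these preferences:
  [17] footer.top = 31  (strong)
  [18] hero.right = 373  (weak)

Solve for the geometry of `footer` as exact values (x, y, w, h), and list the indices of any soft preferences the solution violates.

1. footer.x = 121  [hero.left = footer.left]
2. footer.w = 252  [hero.w = footer.w]
3. footer.y = 79  [footer.top = hero.bottom + 9]
4. footer.h = 131  [logo.top = footer.bottom + 9]

footer = (x=121, y=79, w=252, h=131)
violated soft preferences: 17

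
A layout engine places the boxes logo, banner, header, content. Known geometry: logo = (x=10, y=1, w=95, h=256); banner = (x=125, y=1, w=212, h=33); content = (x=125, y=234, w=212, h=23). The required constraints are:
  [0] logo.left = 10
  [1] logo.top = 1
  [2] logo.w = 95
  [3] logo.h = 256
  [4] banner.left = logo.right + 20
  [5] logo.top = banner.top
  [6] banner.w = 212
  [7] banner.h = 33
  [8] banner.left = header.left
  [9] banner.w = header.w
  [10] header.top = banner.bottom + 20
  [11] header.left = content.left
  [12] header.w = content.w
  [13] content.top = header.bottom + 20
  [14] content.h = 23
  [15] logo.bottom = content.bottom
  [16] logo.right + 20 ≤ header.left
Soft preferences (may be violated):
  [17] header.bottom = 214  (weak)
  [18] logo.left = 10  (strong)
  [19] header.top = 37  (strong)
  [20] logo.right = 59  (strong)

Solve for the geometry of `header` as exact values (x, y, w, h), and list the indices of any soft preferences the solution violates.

1. header.x = 125  [banner.left = header.left]
2. header.w = 212  [banner.w = header.w]
3. header.y = 54  [header.top = banner.bottom + 20]
4. header.h = 160  [content.top = header.bottom + 20]

header = (x=125, y=54, w=212, h=160)
violated soft preferences: 19, 20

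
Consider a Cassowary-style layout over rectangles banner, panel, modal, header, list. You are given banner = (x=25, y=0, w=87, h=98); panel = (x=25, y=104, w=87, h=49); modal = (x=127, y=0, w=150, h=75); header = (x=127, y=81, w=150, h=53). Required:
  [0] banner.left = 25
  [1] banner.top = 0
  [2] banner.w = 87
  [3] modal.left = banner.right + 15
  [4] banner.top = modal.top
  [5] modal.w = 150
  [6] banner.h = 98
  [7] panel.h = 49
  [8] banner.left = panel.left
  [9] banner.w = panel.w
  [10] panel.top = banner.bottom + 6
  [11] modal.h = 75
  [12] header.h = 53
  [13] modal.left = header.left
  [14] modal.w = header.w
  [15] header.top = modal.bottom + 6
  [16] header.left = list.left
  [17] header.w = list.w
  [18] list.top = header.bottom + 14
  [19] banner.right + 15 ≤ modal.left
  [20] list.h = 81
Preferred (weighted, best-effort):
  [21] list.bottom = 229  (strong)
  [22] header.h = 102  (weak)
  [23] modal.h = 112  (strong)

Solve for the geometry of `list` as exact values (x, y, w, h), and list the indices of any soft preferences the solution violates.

1. list.x = 127  [header.left = list.left]
2. list.w = 150  [header.w = list.w]
3. list.y = 148  [list.top = header.bottom + 14]
4. list.h = 81  [list.h = 81]

list = (x=127, y=148, w=150, h=81)
violated soft preferences: 22, 23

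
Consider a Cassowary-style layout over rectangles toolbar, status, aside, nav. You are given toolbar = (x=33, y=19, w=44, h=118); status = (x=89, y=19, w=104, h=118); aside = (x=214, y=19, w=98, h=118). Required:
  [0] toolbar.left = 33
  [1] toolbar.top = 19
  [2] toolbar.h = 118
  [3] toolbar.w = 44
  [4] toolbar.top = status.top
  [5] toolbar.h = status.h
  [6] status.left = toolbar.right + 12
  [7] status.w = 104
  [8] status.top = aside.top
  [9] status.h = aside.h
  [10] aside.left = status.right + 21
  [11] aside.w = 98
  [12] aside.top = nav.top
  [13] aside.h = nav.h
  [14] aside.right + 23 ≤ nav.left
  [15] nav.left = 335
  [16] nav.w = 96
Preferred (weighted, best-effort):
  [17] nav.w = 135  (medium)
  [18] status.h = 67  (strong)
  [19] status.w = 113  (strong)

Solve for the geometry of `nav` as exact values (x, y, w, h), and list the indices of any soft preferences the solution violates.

1. nav.y = 19  [aside.top = nav.top]
2. nav.h = 118  [aside.h = nav.h]
3. nav.x = 335  [nav.left = 335]
4. nav.w = 96  [nav.w = 96]

nav = (x=335, y=19, w=96, h=118)
violated soft preferences: 17, 18, 19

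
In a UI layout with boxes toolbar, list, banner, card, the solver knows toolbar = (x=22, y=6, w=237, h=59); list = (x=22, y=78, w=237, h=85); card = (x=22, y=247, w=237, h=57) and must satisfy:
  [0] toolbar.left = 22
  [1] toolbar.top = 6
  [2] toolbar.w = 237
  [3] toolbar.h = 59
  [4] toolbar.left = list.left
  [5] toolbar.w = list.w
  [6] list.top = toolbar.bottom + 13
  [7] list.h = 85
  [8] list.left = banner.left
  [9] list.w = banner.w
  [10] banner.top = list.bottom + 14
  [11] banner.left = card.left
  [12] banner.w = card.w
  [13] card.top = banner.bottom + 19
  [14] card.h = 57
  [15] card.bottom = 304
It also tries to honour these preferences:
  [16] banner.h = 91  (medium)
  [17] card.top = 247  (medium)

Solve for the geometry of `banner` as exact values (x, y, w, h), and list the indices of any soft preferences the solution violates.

banner = (x=22, y=177, w=237, h=51)
violated soft preferences: 16

1. banner.x = 22  [list.left = banner.left]
2. banner.w = 237  [list.w = banner.w]
3. banner.y = 177  [banner.top = list.bottom + 14]
4. banner.h = 51  [card.top = banner.bottom + 19]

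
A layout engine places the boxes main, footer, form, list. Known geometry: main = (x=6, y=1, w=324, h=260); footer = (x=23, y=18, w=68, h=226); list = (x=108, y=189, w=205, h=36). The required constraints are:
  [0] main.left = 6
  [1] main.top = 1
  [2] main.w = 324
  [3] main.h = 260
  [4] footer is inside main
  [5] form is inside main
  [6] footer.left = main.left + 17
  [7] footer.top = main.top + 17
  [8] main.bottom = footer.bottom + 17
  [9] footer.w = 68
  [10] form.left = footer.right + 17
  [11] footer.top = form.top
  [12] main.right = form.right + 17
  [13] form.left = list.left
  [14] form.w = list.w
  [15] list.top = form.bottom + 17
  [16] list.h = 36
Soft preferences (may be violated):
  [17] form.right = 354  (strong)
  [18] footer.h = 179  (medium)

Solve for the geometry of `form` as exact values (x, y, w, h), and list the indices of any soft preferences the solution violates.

1. form.x = 108  [form.left = footer.right + 17]
2. form.y = 18  [footer.top = form.top]
3. form.w = 205  [main.right = form.right + 17]
4. form.h = 154  [list.top = form.bottom + 17]

form = (x=108, y=18, w=205, h=154)
violated soft preferences: 17, 18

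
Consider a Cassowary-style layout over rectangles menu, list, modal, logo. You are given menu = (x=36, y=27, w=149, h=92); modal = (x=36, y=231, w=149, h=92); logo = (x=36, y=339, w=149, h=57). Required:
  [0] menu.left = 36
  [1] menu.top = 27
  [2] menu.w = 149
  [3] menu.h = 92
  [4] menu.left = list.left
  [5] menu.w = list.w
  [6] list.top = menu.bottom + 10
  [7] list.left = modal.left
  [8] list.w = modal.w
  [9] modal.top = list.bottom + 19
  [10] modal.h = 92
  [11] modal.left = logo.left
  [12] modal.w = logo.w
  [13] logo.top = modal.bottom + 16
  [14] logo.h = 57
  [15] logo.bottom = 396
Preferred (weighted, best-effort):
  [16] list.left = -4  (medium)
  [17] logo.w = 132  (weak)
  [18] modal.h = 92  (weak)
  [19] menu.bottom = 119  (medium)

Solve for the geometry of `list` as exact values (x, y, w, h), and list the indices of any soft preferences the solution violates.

1. list.x = 36  [menu.left = list.left]
2. list.w = 149  [menu.w = list.w]
3. list.y = 129  [list.top = menu.bottom + 10]
4. list.h = 83  [modal.top = list.bottom + 19]

list = (x=36, y=129, w=149, h=83)
violated soft preferences: 16, 17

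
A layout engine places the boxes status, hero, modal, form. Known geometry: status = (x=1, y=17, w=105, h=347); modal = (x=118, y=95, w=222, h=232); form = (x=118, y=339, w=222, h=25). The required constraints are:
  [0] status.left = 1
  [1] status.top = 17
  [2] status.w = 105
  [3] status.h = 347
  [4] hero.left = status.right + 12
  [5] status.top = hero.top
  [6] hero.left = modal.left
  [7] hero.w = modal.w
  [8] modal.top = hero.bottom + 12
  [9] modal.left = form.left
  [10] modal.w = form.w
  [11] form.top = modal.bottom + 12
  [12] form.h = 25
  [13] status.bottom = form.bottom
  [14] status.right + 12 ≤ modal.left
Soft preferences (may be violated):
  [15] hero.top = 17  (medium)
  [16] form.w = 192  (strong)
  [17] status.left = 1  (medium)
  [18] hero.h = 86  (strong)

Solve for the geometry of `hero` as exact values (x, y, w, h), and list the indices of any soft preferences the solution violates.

hero = (x=118, y=17, w=222, h=66)
violated soft preferences: 16, 18

1. hero.x = 118  [hero.left = status.right + 12]
2. hero.y = 17  [status.top = hero.top]
3. hero.w = 222  [hero.w = modal.w]
4. hero.h = 66  [modal.top = hero.bottom + 12]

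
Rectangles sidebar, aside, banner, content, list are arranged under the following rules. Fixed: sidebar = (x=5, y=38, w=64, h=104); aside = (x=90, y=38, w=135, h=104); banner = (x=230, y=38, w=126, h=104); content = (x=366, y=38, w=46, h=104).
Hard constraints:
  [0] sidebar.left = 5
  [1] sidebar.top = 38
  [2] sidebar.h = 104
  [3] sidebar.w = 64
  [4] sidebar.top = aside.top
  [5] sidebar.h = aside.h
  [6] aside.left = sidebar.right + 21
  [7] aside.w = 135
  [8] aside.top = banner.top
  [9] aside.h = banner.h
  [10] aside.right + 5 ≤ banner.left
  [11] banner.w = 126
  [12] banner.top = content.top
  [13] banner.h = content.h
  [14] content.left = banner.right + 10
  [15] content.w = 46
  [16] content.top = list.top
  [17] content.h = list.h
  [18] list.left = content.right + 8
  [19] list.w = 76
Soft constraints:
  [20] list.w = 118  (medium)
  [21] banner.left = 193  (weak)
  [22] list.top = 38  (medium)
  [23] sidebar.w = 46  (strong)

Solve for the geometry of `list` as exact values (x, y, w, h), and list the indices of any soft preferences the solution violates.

list = (x=420, y=38, w=76, h=104)
violated soft preferences: 20, 21, 23

1. list.y = 38  [content.top = list.top]
2. list.h = 104  [content.h = list.h]
3. list.x = 420  [list.left = content.right + 8]
4. list.w = 76  [list.w = 76]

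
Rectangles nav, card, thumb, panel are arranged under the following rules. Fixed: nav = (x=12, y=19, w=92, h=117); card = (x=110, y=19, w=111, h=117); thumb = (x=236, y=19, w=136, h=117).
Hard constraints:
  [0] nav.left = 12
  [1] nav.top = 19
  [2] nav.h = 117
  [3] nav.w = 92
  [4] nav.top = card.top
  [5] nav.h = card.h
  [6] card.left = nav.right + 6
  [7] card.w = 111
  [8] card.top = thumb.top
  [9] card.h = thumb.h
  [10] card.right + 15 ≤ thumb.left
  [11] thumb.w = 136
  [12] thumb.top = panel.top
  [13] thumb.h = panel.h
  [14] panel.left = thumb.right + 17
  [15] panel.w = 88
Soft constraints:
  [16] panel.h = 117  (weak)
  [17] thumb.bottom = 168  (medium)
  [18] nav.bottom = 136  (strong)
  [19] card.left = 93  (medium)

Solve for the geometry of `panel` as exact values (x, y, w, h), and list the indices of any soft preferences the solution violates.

1. panel.y = 19  [thumb.top = panel.top]
2. panel.h = 117  [thumb.h = panel.h]
3. panel.x = 389  [panel.left = thumb.right + 17]
4. panel.w = 88  [panel.w = 88]

panel = (x=389, y=19, w=88, h=117)
violated soft preferences: 17, 19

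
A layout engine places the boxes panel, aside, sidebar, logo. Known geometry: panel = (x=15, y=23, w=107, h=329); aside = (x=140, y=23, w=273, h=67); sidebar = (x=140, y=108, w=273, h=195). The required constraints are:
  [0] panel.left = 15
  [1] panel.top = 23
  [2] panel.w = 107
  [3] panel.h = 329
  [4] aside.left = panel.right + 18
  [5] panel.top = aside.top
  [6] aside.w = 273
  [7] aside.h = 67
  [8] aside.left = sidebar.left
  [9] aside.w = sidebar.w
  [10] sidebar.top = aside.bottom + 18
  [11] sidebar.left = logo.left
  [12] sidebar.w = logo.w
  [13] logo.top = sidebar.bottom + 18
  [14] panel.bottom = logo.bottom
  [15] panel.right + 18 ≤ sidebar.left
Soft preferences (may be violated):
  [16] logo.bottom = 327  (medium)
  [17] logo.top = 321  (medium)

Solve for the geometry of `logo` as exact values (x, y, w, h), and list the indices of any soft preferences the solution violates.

1. logo.x = 140  [sidebar.left = logo.left]
2. logo.w = 273  [sidebar.w = logo.w]
3. logo.y = 321  [logo.top = sidebar.bottom + 18]
4. logo.h = 31  [panel.bottom = logo.bottom]

logo = (x=140, y=321, w=273, h=31)
violated soft preferences: 16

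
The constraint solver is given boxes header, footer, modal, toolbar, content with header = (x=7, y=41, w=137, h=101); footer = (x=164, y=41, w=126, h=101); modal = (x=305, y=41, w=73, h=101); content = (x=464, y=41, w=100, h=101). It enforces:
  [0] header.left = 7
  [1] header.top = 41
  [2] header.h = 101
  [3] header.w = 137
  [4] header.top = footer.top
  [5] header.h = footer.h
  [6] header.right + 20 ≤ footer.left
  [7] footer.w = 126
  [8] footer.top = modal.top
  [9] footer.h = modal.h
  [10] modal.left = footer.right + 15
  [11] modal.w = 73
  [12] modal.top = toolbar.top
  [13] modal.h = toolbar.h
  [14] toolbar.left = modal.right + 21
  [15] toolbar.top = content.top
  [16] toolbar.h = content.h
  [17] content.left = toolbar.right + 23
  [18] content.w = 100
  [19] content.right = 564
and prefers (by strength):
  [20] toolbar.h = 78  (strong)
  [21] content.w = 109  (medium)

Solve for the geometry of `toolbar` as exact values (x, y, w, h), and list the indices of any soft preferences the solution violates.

1. toolbar.y = 41  [modal.top = toolbar.top]
2. toolbar.h = 101  [modal.h = toolbar.h]
3. toolbar.x = 399  [toolbar.left = modal.right + 21]
4. toolbar.w = 42  [content.left = toolbar.right + 23]

toolbar = (x=399, y=41, w=42, h=101)
violated soft preferences: 20, 21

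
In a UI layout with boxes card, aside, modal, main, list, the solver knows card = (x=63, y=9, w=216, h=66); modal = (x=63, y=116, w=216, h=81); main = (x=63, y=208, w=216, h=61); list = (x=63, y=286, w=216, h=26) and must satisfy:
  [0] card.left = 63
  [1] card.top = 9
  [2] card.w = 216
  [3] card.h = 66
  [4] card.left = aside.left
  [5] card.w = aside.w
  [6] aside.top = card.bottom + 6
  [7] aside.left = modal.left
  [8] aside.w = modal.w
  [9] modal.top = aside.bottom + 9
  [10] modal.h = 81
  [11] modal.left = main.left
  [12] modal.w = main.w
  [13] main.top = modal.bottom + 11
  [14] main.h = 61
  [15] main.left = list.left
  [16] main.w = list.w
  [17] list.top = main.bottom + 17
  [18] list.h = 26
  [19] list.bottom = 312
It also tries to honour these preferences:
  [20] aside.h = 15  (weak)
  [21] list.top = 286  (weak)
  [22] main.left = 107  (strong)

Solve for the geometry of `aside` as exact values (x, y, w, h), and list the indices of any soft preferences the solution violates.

aside = (x=63, y=81, w=216, h=26)
violated soft preferences: 20, 22

1. aside.x = 63  [card.left = aside.left]
2. aside.w = 216  [card.w = aside.w]
3. aside.y = 81  [aside.top = card.bottom + 6]
4. aside.h = 26  [modal.top = aside.bottom + 9]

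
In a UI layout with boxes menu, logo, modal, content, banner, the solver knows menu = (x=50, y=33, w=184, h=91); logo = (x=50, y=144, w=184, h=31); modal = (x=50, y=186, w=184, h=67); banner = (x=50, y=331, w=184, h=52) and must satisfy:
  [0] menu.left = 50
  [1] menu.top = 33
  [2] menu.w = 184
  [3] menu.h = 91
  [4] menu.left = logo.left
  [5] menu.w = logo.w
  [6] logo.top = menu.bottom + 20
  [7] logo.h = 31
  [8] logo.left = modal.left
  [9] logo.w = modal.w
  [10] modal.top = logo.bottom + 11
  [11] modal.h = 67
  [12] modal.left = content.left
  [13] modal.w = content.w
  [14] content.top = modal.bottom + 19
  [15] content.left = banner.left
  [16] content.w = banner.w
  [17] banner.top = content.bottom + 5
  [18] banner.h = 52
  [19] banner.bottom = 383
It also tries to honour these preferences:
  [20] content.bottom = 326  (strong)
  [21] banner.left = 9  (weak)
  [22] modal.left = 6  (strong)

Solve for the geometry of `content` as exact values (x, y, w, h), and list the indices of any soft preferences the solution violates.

content = (x=50, y=272, w=184, h=54)
violated soft preferences: 21, 22

1. content.x = 50  [modal.left = content.left]
2. content.w = 184  [modal.w = content.w]
3. content.y = 272  [content.top = modal.bottom + 19]
4. content.h = 54  [banner.top = content.bottom + 5]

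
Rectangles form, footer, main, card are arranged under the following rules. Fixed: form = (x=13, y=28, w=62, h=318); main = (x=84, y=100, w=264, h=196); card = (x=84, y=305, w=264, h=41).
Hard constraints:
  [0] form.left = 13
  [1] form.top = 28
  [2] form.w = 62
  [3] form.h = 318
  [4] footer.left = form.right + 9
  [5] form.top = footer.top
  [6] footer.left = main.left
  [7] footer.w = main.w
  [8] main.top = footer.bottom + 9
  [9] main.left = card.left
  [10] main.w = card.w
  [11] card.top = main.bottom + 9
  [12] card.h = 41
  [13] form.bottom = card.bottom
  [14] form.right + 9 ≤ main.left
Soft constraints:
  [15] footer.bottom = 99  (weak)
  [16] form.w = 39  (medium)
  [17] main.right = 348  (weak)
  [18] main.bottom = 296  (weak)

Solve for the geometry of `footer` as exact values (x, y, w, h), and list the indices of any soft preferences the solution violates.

1. footer.x = 84  [footer.left = form.right + 9]
2. footer.y = 28  [form.top = footer.top]
3. footer.w = 264  [footer.w = main.w]
4. footer.h = 63  [main.top = footer.bottom + 9]

footer = (x=84, y=28, w=264, h=63)
violated soft preferences: 15, 16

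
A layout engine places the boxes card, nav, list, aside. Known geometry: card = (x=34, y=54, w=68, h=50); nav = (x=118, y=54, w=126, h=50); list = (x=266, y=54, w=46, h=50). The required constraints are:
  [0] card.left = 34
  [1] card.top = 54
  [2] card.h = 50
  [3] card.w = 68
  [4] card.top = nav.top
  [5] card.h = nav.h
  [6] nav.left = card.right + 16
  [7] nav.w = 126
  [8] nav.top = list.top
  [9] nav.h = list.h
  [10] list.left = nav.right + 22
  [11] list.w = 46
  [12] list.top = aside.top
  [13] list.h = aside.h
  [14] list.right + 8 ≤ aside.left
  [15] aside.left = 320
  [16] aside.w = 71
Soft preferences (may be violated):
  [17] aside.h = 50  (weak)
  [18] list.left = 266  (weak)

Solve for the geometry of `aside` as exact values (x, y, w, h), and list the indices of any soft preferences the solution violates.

1. aside.y = 54  [list.top = aside.top]
2. aside.h = 50  [list.h = aside.h]
3. aside.x = 320  [aside.left = 320]
4. aside.w = 71  [aside.w = 71]

aside = (x=320, y=54, w=71, h=50)
violated soft preferences: none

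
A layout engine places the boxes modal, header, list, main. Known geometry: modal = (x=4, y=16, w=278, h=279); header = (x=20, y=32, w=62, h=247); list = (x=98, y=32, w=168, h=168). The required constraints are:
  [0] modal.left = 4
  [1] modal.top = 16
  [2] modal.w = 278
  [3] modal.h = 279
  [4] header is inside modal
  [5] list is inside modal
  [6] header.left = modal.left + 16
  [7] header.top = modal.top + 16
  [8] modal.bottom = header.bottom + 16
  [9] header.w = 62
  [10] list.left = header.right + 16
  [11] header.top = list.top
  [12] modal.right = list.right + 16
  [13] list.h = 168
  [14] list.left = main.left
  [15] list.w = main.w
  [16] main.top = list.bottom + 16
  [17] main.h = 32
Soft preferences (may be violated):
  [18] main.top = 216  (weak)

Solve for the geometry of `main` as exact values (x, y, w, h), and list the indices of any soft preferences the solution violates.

1. main.x = 98  [list.left = main.left]
2. main.w = 168  [list.w = main.w]
3. main.y = 216  [main.top = list.bottom + 16]
4. main.h = 32  [main.h = 32]

main = (x=98, y=216, w=168, h=32)
violated soft preferences: none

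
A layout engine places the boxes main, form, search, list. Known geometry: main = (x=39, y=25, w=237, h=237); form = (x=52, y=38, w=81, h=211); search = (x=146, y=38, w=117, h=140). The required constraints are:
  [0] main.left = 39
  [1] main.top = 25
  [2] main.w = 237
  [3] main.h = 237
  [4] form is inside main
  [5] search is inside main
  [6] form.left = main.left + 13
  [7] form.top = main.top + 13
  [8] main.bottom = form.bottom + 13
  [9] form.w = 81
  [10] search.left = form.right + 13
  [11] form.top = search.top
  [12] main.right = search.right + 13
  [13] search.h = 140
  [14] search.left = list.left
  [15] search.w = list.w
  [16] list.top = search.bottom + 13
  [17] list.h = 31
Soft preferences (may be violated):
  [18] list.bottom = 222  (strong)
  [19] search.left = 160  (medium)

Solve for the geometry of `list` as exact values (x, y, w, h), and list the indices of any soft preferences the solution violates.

1. list.x = 146  [search.left = list.left]
2. list.w = 117  [search.w = list.w]
3. list.y = 191  [list.top = search.bottom + 13]
4. list.h = 31  [list.h = 31]

list = (x=146, y=191, w=117, h=31)
violated soft preferences: 19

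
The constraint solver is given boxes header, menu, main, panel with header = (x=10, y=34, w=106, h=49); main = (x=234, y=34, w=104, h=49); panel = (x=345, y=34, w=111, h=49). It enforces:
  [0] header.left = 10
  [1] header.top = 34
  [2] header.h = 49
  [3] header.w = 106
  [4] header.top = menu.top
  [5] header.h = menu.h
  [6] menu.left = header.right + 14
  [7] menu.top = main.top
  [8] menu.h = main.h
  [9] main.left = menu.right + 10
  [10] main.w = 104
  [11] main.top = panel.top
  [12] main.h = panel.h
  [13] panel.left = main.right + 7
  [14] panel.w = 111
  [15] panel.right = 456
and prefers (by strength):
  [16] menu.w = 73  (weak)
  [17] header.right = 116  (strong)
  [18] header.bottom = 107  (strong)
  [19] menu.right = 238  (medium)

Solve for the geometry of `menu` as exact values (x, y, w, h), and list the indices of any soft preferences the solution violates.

menu = (x=130, y=34, w=94, h=49)
violated soft preferences: 16, 18, 19

1. menu.y = 34  [header.top = menu.top]
2. menu.h = 49  [header.h = menu.h]
3. menu.x = 130  [menu.left = header.right + 14]
4. menu.w = 94  [main.left = menu.right + 10]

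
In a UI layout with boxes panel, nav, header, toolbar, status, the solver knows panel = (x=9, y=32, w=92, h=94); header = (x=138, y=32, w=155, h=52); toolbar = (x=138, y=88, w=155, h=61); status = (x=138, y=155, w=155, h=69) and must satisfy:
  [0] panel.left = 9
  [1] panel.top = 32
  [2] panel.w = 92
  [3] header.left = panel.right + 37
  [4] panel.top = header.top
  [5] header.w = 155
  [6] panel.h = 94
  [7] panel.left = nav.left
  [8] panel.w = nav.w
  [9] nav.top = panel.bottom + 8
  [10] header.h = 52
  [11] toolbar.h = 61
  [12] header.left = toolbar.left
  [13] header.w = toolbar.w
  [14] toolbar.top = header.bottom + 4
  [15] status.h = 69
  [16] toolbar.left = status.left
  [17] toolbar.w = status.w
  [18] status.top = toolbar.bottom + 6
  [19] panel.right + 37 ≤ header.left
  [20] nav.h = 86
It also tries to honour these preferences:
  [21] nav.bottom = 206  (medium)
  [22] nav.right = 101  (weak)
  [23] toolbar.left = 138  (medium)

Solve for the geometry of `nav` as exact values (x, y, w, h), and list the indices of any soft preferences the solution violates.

nav = (x=9, y=134, w=92, h=86)
violated soft preferences: 21

1. nav.x = 9  [panel.left = nav.left]
2. nav.w = 92  [panel.w = nav.w]
3. nav.y = 134  [nav.top = panel.bottom + 8]
4. nav.h = 86  [nav.h = 86]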